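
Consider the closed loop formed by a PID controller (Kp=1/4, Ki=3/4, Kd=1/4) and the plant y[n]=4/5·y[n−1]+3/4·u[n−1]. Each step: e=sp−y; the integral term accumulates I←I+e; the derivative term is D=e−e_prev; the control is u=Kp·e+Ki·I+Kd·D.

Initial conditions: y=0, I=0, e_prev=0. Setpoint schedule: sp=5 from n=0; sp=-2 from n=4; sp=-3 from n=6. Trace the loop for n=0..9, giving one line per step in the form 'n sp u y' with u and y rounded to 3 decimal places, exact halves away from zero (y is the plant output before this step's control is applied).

(exact arithmetic carried between steps; '≈' marks a value shown rounded to 6 d.p. or computed from one; I and e_prev carry over from the previous line; the table rounds u and y to 3 d.p., halves away from zero)
n=0: y=0, sp=5, e=sp−y=5; I=5, D=e−e_prev=5; u=1/4·5+3/4·5+1/4·5=6.25; next y=4/5·0+3/4·6.25=4.6875
n=1: y=4.6875, sp=5, e=sp−y=0.3125; I=5.3125, D=e−e_prev=-4.6875; u=1/4·0.3125+3/4·5.3125+1/4·(-4.6875)=2.890625; next y=4/5·4.6875+3/4·2.890625≈5.917969
n=2: y≈5.917969, sp=5, e=sp−y≈-0.917969; I≈4.394531, D=e−e_prev≈-1.230469; u=1/4·(-0.917969)+3/4·4.394531+1/4·(-1.230469)≈2.758789; next y=4/5·5.917969+3/4·2.758789≈6.803467
n=3: y≈6.803467, sp=5, e=sp−y≈-1.803467; I≈2.591064, D=e−e_prev≈-0.885498; u=1/4·(-1.803467)+3/4·2.591064+1/4·(-0.885498)≈1.271057; next y=4/5·6.803467+3/4·1.271057≈6.396066
n=4: y≈6.396066, sp=-2, e=sp−y≈-8.396066; I≈-5.805002, D=e−e_prev≈-6.592599; u=1/4·(-8.396066)+3/4·(-5.805002)+1/4·(-6.592599)≈-8.100918; next y=4/5·6.396066+3/4·(-8.100918)≈-0.958835
n=5: y≈-0.958835, sp=-2, e=sp−y≈-1.041165; I≈-6.846166, D=e−e_prev≈7.354902; u=1/4·(-1.041165)+3/4·(-6.846166)+1/4·7.354902≈-3.556191; next y=4/5·(-0.958835)+3/4·(-3.556191)≈-3.434211
n=6: y≈-3.434211, sp=-3, e=sp−y≈0.434211; I≈-6.411955, D=e−e_prev≈1.475376; u=1/4·0.434211+3/4·(-6.411955)+1/4·1.475376≈-4.331570; next y=4/5·(-3.434211)+3/4·(-4.331570)≈-5.996046
n=7: y≈-5.996046, sp=-3, e=sp−y≈2.996046; I≈-3.415909, D=e−e_prev≈2.561835; u=1/4·2.996046+3/4·(-3.415909)+1/4·2.561835≈-1.172461; next y=4/5·(-5.996046)+3/4·(-1.172461)≈-5.676183
n=8: y≈-5.676183, sp=-3, e=sp−y≈2.676183; I≈-0.739726, D=e−e_prev≈-0.319863; u=1/4·2.676183+3/4·(-0.739726)+1/4·(-0.319863)≈0.034286; next y=4/5·(-5.676183)+3/4·0.034286≈-4.515232
n=9: y≈-4.515232, sp=-3, e=sp−y≈1.515232; I≈0.775506, D=e−e_prev≈-1.160951; u=1/4·1.515232+3/4·0.775506+1/4·(-1.160951)≈0.670200; next y=4/5·(-4.515232)+3/4·0.670200≈-3.109536

0 5 6.250 0.000
1 5 2.891 4.688
2 5 2.759 5.918
3 5 1.271 6.803
4 -2 -8.101 6.396
5 -2 -3.556 -0.959
6 -3 -4.332 -3.434
7 -3 -1.172 -5.996
8 -3 0.034 -5.676
9 -3 0.670 -4.515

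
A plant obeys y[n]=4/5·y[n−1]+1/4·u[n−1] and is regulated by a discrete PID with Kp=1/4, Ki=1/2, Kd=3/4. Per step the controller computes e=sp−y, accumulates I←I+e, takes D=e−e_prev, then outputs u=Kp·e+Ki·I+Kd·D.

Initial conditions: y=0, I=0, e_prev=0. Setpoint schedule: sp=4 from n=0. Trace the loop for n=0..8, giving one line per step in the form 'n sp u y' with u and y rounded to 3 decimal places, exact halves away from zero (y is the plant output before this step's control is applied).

0 4 6.000 0.000
1 4 2.750 1.500
2 4 4.544 1.888
3 4 4.753 2.646
4 4 5.010 3.305
5 4 4.965 3.897
6 4 4.767 4.358
7 4 4.454 4.679
8 4 4.088 4.856

(exact arithmetic carried between steps; '≈' marks a value shown rounded to 6 d.p. or computed from one; I and e_prev carry over from the previous line; the table rounds u and y to 3 d.p., halves away from zero)
n=0: y=0, sp=4, e=sp−y=4; I=4, D=e−e_prev=4; u=1/4·4+1/2·4+3/4·4=6; next y=4/5·0+1/4·6=1.5
n=1: y=1.5, sp=4, e=sp−y=2.5; I=6.5, D=e−e_prev=-1.5; u=1/4·2.5+1/2·6.5+3/4·(-1.5)=2.75; next y=4/5·1.5+1/4·2.75=1.8875
n=2: y=1.8875, sp=4, e=sp−y=2.1125; I=8.6125, D=e−e_prev=-0.3875; u=1/4·2.1125+1/2·8.6125+3/4·(-0.3875)=4.54375; next y=4/5·1.8875+1/4·4.54375≈2.645938
n=3: y≈2.645938, sp=4, e=sp−y≈1.354063; I≈9.966563, D=e−e_prev≈-0.758438; u=1/4·1.354063+1/2·9.966563+3/4·(-0.758438)≈4.752969; next y=4/5·2.645938+1/4·4.752969≈3.304992
n=4: y≈3.304992, sp=4, e=sp−y≈0.695008; I≈10.661570, D=e−e_prev≈-0.659055; u=1/4·0.695008+1/2·10.661570+3/4·(-0.659055)≈5.010246; next y=4/5·3.304992+1/4·5.010246≈3.896555
n=5: y≈3.896555, sp=4, e=sp−y≈0.103445; I≈10.765015, D=e−e_prev≈-0.591563; u=1/4·0.103445+1/2·10.765015+3/4·(-0.591563)≈4.964696; next y=4/5·3.896555+1/4·4.964696≈4.358418
n=6: y≈4.358418, sp=4, e=sp−y≈-0.358418; I≈10.406597, D=e−e_prev≈-0.461863; u=1/4·(-0.358418)+1/2·10.406597+3/4·(-0.461863)≈4.767297; next y=4/5·4.358418+1/4·4.767297≈4.678559
n=7: y≈4.678559, sp=4, e=sp−y≈-0.678559; I≈9.728038, D=e−e_prev≈-0.320140; u=1/4·(-0.678559)+1/2·9.728038+3/4·(-0.320140)≈4.454274; next y=4/5·4.678559+1/4·4.454274≈4.856416
n=8: y≈4.856416, sp=4, e=sp−y≈-0.856416; I≈8.871622, D=e−e_prev≈-0.177857; u=1/4·(-0.856416)+1/2·8.871622+3/4·(-0.177857)≈4.088315; next y=4/5·4.856416+1/4·4.088315≈4.907211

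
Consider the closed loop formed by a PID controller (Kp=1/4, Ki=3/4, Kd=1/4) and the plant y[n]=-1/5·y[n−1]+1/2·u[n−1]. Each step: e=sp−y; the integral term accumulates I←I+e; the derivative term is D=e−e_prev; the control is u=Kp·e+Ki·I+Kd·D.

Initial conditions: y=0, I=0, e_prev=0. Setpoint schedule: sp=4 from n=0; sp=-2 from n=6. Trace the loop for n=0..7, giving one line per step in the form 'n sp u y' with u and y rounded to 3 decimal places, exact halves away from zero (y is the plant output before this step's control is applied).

(exact arithmetic carried between steps; '≈' marks a value shown rounded to 6 d.p. or computed from one; I and e_prev carry over from the previous line; the table rounds u and y to 3 d.p., halves away from zero)
n=0: y=0, sp=4, e=sp−y=4; I=4, D=e−e_prev=4; u=1/4·4+3/4·4+1/4·4=5; next y=-1/5·0+1/2·5=2.5
n=1: y=2.5, sp=4, e=sp−y=1.5; I=5.5, D=e−e_prev=-2.5; u=1/4·1.5+3/4·5.5+1/4·(-2.5)=3.875; next y=-1/5·2.5+1/2·3.875=1.4375
n=2: y=1.4375, sp=4, e=sp−y=2.5625; I=8.0625, D=e−e_prev=1.0625; u=1/4·2.5625+3/4·8.0625+1/4·1.0625=6.953125; next y=-1/5·1.4375+1/2·6.953125≈3.189063
n=3: y≈3.189063, sp=4, e=sp−y≈0.810938; I≈8.873438, D=e−e_prev≈-1.751563; u=1/4·0.810938+3/4·8.873438+1/4·(-1.751563)≈6.419922; next y=-1/5·3.189063+1/2·6.419922≈2.572148
n=4: y≈2.572148, sp=4, e=sp−y≈1.427852; I≈10.301289, D=e−e_prev≈0.616914; u=1/4·1.427852+3/4·10.301289+1/4·0.616914≈8.237158; next y=-1/5·2.572148+1/2·8.237158≈3.604149
n=5: y≈3.604149, sp=4, e=sp−y≈0.395851; I≈10.697140, D=e−e_prev≈-1.032001; u=1/4·0.395851+3/4·10.697140+1/4·(-1.032001)≈7.863817; next y=-1/5·3.604149+1/2·7.863817≈3.211079
n=6: y≈3.211079, sp=-2, e=sp−y≈-5.211079; I≈5.486061, D=e−e_prev≈-5.606929; u=1/4·(-5.211079)+3/4·5.486061+1/4·(-5.606929)≈1.410044; next y=-1/5·3.211079+1/2·1.410044≈0.062806
n=7: y≈0.062806, sp=-2, e=sp−y≈-2.062806; I≈3.423255, D=e−e_prev≈3.148273; u=1/4·(-2.062806)+3/4·3.423255+1/4·3.148273≈2.838808; next y=-1/5·0.062806+1/2·2.838808≈1.406843

0 4 5.000 0.000
1 4 3.875 2.500
2 4 6.953 1.438
3 4 6.420 3.189
4 4 8.237 2.572
5 4 7.864 3.604
6 -2 1.410 3.211
7 -2 2.839 0.063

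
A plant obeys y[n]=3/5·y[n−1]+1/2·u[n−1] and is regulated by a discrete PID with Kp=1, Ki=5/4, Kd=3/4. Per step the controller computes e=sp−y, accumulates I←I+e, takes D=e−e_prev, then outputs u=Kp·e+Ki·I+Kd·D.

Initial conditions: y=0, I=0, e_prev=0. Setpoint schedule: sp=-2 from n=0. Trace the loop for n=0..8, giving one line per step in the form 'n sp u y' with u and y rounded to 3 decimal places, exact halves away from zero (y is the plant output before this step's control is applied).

0 -2 -6.000 0.000
1 -2 2.000 -3.000
2 -2 -5.600 -0.800
3 -2 1.990 -3.280
4 -2 -5.191 -0.973
5 -2 1.874 -3.179
6 -2 -4.933 -0.970
7 -2 1.672 -3.049
8 -2 -4.742 -0.993

(exact arithmetic carried between steps; '≈' marks a value shown rounded to 6 d.p. or computed from one; I and e_prev carry over from the previous line; the table rounds u and y to 3 d.p., halves away from zero)
n=0: y=0, sp=-2, e=sp−y=-2; I=-2, D=e−e_prev=-2; u=1·(-2)+5/4·(-2)+3/4·(-2)=-6; next y=3/5·0+1/2·(-6)=-3
n=1: y=-3, sp=-2, e=sp−y=1; I=-1, D=e−e_prev=3; u=1·1+5/4·(-1)+3/4·3=2; next y=3/5·(-3)+1/2·2=-0.8
n=2: y=-0.8, sp=-2, e=sp−y=-1.2; I=-2.2, D=e−e_prev=-2.2; u=1·(-1.2)+5/4·(-2.2)+3/4·(-2.2)=-5.6; next y=3/5·(-0.8)+1/2·(-5.6)=-3.28
n=3: y=-3.28, sp=-2, e=sp−y=1.28; I=-0.92, D=e−e_prev=2.48; u=1·1.28+5/4·(-0.92)+3/4·2.48=1.99; next y=3/5·(-3.28)+1/2·1.99=-0.973
n=4: y=-0.973, sp=-2, e=sp−y=-1.027; I=-1.947, D=e−e_prev=-2.307; u=1·(-1.027)+5/4·(-1.947)+3/4·(-2.307)=-5.191; next y=3/5·(-0.973)+1/2·(-5.191)=-3.1793
n=5: y=-3.1793, sp=-2, e=sp−y=1.1793; I=-0.7677, D=e−e_prev=2.2063; u=1·1.1793+5/4·(-0.7677)+3/4·2.2063=1.8744; next y=3/5·(-3.1793)+1/2·1.8744=-0.97038
n=6: y=-0.97038, sp=-2, e=sp−y=-1.02962; I=-1.79732, D=e−e_prev=-2.20892; u=1·(-1.02962)+5/4·(-1.79732)+3/4·(-2.20892)=-4.93296; next y=3/5·(-0.97038)+1/2·(-4.93296)=-3.048708
n=7: y=-3.048708, sp=-2, e=sp−y=1.048708; I=-0.748612, D=e−e_prev=2.078328; u=1·1.048708+5/4·(-0.748612)+3/4·2.078328=1.671689; next y=3/5·(-3.048708)+1/2·1.671689≈-0.993380
n=8: y≈-0.993380, sp=-2, e=sp−y≈-1.006620; I≈-1.755232, D=e−e_prev≈-2.055328; u=1·(-1.006620)+5/4·(-1.755232)+3/4·(-2.055328)≈-4.742155; next y=3/5·(-0.993380)+1/2·(-4.742155)≈-2.967106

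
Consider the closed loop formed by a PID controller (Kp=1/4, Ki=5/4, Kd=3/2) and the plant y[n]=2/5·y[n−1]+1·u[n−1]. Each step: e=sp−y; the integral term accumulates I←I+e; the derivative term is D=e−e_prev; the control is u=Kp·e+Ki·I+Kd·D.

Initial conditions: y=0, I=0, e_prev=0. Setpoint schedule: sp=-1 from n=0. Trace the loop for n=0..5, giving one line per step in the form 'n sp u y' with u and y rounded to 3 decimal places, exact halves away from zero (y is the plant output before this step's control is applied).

(exact arithmetic carried between steps; '≈' marks a value shown rounded to 6 d.p. or computed from one; I and e_prev carry over from the previous line; the table rounds u and y to 3 d.p., halves away from zero)
n=0: y=0, sp=-1, e=sp−y=-1; I=-1, D=e−e_prev=-1; u=1/4·(-1)+5/4·(-1)+3/2·(-1)=-3; next y=2/5·0+1·(-3)=-3
n=1: y=-3, sp=-1, e=sp−y=2; I=1, D=e−e_prev=3; u=1/4·2+5/4·1+3/2·3=6.25; next y=2/5·(-3)+1·6.25=5.05
n=2: y=5.05, sp=-1, e=sp−y=-6.05; I=-5.05, D=e−e_prev=-8.05; u=1/4·(-6.05)+5/4·(-5.05)+3/2·(-8.05)=-19.9; next y=2/5·5.05+1·(-19.9)=-17.88
n=3: y=-17.88, sp=-1, e=sp−y=16.88; I=11.83, D=e−e_prev=22.93; u=1/4·16.88+5/4·11.83+3/2·22.93=53.4025; next y=2/5·(-17.88)+1·53.4025=46.2505
n=4: y=46.2505, sp=-1, e=sp−y=-47.2505; I=-35.4205, D=e−e_prev=-64.1305; u=1/4·(-47.2505)+5/4·(-35.4205)+3/2·(-64.1305)=-152.284; next y=2/5·46.2505+1·(-152.284)=-133.7838
n=5: y=-133.7838, sp=-1, e=sp−y=132.7838; I=97.3633, D=e−e_prev=180.0343; u=1/4·132.7838+5/4·97.3633+3/2·180.0343=424.951525; next y=2/5·(-133.7838)+1·424.951525=371.438005

0 -1 -3.000 0.000
1 -1 6.250 -3.000
2 -1 -19.900 5.050
3 -1 53.403 -17.880
4 -1 -152.284 46.251
5 -1 424.952 -133.784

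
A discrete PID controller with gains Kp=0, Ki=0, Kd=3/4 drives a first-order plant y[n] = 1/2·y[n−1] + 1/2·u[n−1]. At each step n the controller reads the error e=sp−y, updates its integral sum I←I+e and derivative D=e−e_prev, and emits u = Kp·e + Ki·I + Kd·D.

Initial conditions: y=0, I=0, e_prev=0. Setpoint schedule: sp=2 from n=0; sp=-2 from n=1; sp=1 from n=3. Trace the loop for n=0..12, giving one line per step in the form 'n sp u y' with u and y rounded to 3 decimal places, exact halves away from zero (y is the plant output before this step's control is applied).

(exact arithmetic carried between steps; '≈' marks a value shown rounded to 6 d.p. or computed from one; I and e_prev carry over from the previous line; the table rounds u and y to 3 d.p., halves away from zero)
n=0: y=0, sp=2, e=sp−y=2; I=2, D=e−e_prev=2; u=0·2+0·2+3/4·2=1.5; next y=1/2·0+1/2·1.5=0.75
n=1: y=0.75, sp=-2, e=sp−y=-2.75; I=-0.75, D=e−e_prev=-4.75; u=0·(-2.75)+0·(-0.75)+3/4·(-4.75)=-3.5625; next y=1/2·0.75+1/2·(-3.5625)=-1.40625
n=2: y=-1.40625, sp=-2, e=sp−y=-0.59375; I=-1.34375, D=e−e_prev=2.15625; u=0·(-0.59375)+0·(-1.34375)+3/4·2.15625≈1.617188; next y=1/2·(-1.40625)+1/2·1.617188≈0.105469
n=3: y≈0.105469, sp=1, e=sp−y≈0.894531; I≈-0.449219, D=e−e_prev≈1.488281; u=0·0.894531+0·(-0.449219)+3/4·1.488281≈1.116211; next y=1/2·0.105469+1/2·1.116211≈0.610840
n=4: y≈0.610840, sp=1, e=sp−y≈0.389160; I≈-0.060059, D=e−e_prev≈-0.505371; u=0·0.389160+0·(-0.060059)+3/4·(-0.505371)≈-0.379028; next y=1/2·0.610840+1/2·(-0.379028)≈0.115906
n=5: y≈0.115906, sp=1, e=sp−y≈0.884094; I≈0.824036, D=e−e_prev≈0.494934; u=0·0.884094+0·0.824036+3/4·0.494934≈0.371201; next y=1/2·0.115906+1/2·0.371201≈0.243553
n=6: y≈0.243553, sp=1, e=sp−y≈0.756447; I≈1.580482, D=e−e_prev≈-0.127647; u=0·0.756447+0·1.580482+3/4·(-0.127647)≈-0.095736; next y=1/2·0.243553+1/2·(-0.095736)≈0.073909
n=7: y≈0.073909, sp=1, e=sp−y≈0.926091; I≈2.506574, D=e−e_prev≈0.169644; u=0·0.926091+0·2.506574+3/4·0.169644≈0.127233; next y=1/2·0.073909+1/2·0.127233≈0.100571
n=8: y≈0.100571, sp=1, e=sp−y≈0.899429; I≈3.406003, D=e−e_prev≈-0.026662; u=0·0.899429+0·3.406003+3/4·(-0.026662)≈-0.019997; next y=1/2·0.100571+1/2·(-0.019997)≈0.040287
n=9: y≈0.040287, sp=1, e=sp−y≈0.959713; I≈4.365715, D=e−e_prev≈0.060284; u=0·0.959713+0·4.365715+3/4·0.060284≈0.045213; next y=1/2·0.040287+1/2·0.045213≈0.042750
n=10: y≈0.042750, sp=1, e=sp−y≈0.957250; I≈5.322965, D=e−e_prev≈-0.002463; u=0·0.957250+0·5.322965+3/4·(-0.002463)≈-0.001847; next y=1/2·0.042750+1/2·(-0.001847)≈0.020451
n=11: y≈0.020451, sp=1, e=sp−y≈0.979549; I≈6.302514, D=e−e_prev≈0.022299; u=0·0.979549+0·6.302514+3/4·0.022299≈0.016724; next y=1/2·0.020451+1/2·0.016724≈0.018588
n=12: y≈0.018588, sp=1, e=sp−y≈0.981412; I≈7.283926, D=e−e_prev≈0.001864; u=0·0.981412+0·7.283926+3/4·0.001864≈0.001398; next y=1/2·0.018588+1/2·0.001398≈0.009993

0 2 1.500 0.000
1 -2 -3.563 0.750
2 -2 1.617 -1.406
3 1 1.116 0.105
4 1 -0.379 0.611
5 1 0.371 0.116
6 1 -0.096 0.244
7 1 0.127 0.074
8 1 -0.020 0.101
9 1 0.045 0.040
10 1 -0.002 0.043
11 1 0.017 0.020
12 1 0.001 0.019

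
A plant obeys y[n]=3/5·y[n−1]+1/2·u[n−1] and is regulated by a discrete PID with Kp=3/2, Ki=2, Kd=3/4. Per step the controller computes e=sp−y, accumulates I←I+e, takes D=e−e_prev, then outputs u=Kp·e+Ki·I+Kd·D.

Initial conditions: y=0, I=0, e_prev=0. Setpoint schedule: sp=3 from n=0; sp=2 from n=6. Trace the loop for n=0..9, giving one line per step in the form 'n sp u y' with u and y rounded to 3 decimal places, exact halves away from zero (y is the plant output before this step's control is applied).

(exact arithmetic carried between steps; '≈' marks a value shown rounded to 6 d.p. or computed from one; I and e_prev carry over from the previous line; the table rounds u and y to 3 d.p., halves away from zero)
n=0: y=0, sp=3, e=sp−y=3; I=3, D=e−e_prev=3; u=3/2·3+2·3+3/4·3=12.75; next y=3/5·0+1/2·12.75=6.375
n=1: y=6.375, sp=3, e=sp−y=-3.375; I=-0.375, D=e−e_prev=-6.375; u=3/2·(-3.375)+2·(-0.375)+3/4·(-6.375)=-10.59375; next y=3/5·6.375+1/2·(-10.59375)=-1.471875
n=2: y=-1.471875, sp=3, e=sp−y=4.471875; I=4.096875, D=e−e_prev=7.846875; u=3/2·4.471875+2·4.096875+3/4·7.846875≈20.786719; next y=3/5·(-1.471875)+1/2·20.786719≈9.510234
n=3: y≈9.510234, sp=3, e=sp−y≈-6.510234; I≈-2.413359, D=e−e_prev≈-10.982109; u=3/2·(-6.510234)+2·(-2.413359)+3/4·(-10.982109)≈-22.828652; next y=3/5·9.510234+1/2·(-22.828652)≈-5.708186
n=4: y≈-5.708186, sp=3, e=sp−y≈8.708186; I≈6.294826, D=e−e_prev≈15.218420; u=3/2·8.708186+2·6.294826+3/4·15.218420≈37.065746; next y=3/5·(-5.708186)+1/2·37.065746≈15.107961
n=5: y≈15.107961, sp=3, e=sp−y≈-12.107961; I≈-5.813135, D=e−e_prev≈-20.816147; u=3/2·(-12.107961)+2·(-5.813135)+3/4·(-20.816147)≈-45.400323; next y=3/5·15.107961+1/2·(-45.400323)≈-13.635385
n=6: y≈-13.635385, sp=2, e=sp−y≈15.635385; I≈9.822249, D=e−e_prev≈27.743346; u=3/2·15.635385+2·9.822249+3/4·27.743346≈63.905085; next y=3/5·(-13.635385)+1/2·63.905085≈23.771312
n=7: y≈23.771312, sp=2, e=sp−y≈-21.771312; I≈-11.949062, D=e−e_prev≈-37.406697; u=3/2·(-21.771312)+2·(-11.949062)+3/4·(-37.406697)≈-84.610115; next y=3/5·23.771312+1/2·(-84.610115)≈-28.042270
n=8: y≈-28.042270, sp=2, e=sp−y≈30.042270; I≈18.093208, D=e−e_prev≈51.813582; u=3/2·30.042270+2·18.093208+3/4·51.813582≈120.110008; next y=3/5·(-28.042270)+1/2·120.110008≈43.229642
n=9: y≈43.229642, sp=2, e=sp−y≈-41.229642; I≈-23.136434, D=e−e_prev≈-71.271912; u=3/2·(-41.229642)+2·(-23.136434)+3/4·(-71.271912)≈-161.571265; next y=3/5·43.229642+1/2·(-161.571265)≈-54.847847

0 3 12.750 0.000
1 3 -10.594 6.375
2 3 20.787 -1.472
3 3 -22.829 9.510
4 3 37.066 -5.708
5 3 -45.400 15.108
6 2 63.905 -13.635
7 2 -84.610 23.771
8 2 120.110 -28.042
9 2 -161.571 43.230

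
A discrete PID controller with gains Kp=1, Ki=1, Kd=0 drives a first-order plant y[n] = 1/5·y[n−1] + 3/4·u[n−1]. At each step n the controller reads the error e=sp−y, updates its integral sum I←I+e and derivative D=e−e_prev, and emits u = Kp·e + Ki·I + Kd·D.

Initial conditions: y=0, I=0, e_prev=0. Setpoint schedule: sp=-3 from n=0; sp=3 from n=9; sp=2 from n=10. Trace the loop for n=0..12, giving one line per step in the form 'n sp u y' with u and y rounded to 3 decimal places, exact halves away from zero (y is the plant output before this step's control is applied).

(exact arithmetic carried between steps; '≈' marks a value shown rounded to 6 d.p. or computed from one; I and e_prev carry over from the previous line; the table rounds u and y to 3 d.p., halves away from zero)
n=0: y=0, sp=-3, e=sp−y=-3; I=-3, D=e−e_prev=-3; u=1·(-3)+1·(-3)+0·(-3)=-6; next y=1/5·0+3/4·(-6)=-4.5
n=1: y=-4.5, sp=-3, e=sp−y=1.5; I=-1.5, D=e−e_prev=4.5; u=1·1.5+1·(-1.5)+0·4.5=0; next y=1/5·(-4.5)+3/4·0=-0.9
n=2: y=-0.9, sp=-3, e=sp−y=-2.1; I=-3.6, D=e−e_prev=-3.6; u=1·(-2.1)+1·(-3.6)+0·(-3.6)=-5.7; next y=1/5·(-0.9)+3/4·(-5.7)=-4.455
n=3: y=-4.455, sp=-3, e=sp−y=1.455; I=-2.145, D=e−e_prev=3.555; u=1·1.455+1·(-2.145)+0·3.555=-0.69; next y=1/5·(-4.455)+3/4·(-0.69)=-1.4085
n=4: y=-1.4085, sp=-3, e=sp−y=-1.5915; I=-3.7365, D=e−e_prev=-3.0465; u=1·(-1.5915)+1·(-3.7365)+0·(-3.0465)=-5.328; next y=1/5·(-1.4085)+3/4·(-5.328)=-4.2777
n=5: y=-4.2777, sp=-3, e=sp−y=1.2777; I=-2.4588, D=e−e_prev=2.8692; u=1·1.2777+1·(-2.4588)+0·2.8692=-1.1811; next y=1/5·(-4.2777)+3/4·(-1.1811)=-1.741365
n=6: y=-1.741365, sp=-3, e=sp−y=-1.258635; I=-3.717435, D=e−e_prev=-2.536335; u=1·(-1.258635)+1·(-3.717435)+0·(-2.536335)=-4.97607; next y=1/5·(-1.741365)+3/4·(-4.97607)≈-4.080326
n=7: y≈-4.080326, sp=-3, e=sp−y≈1.080326; I≈-2.637110, D=e−e_prev≈2.338961; u=1·1.080326+1·(-2.637110)+0·2.338961≈-1.556784; next y=1/5·(-4.080326)+3/4·(-1.556784)≈-1.983653
n=8: y≈-1.983653, sp=-3, e=sp−y≈-1.016347; I≈-3.653456, D=e−e_prev≈-2.096672; u=1·(-1.016347)+1·(-3.653456)+0·(-2.096672)≈-4.669803; next y=1/5·(-1.983653)+3/4·(-4.669803)≈-3.899083
n=9: y≈-3.899083, sp=3, e=sp−y≈6.899083; I≈3.245627, D=e−e_prev≈7.915430; u=1·6.899083+1·3.245627+0·7.915430≈10.144710; next y=1/5·(-3.899083)+3/4·10.144710≈6.828716
n=10: y≈6.828716, sp=2, e=sp−y≈-4.828716; I≈-1.583089, D=e−e_prev≈-11.727799; u=1·(-4.828716)+1·(-1.583089)+0·(-11.727799)≈-6.411805; next y=1/5·6.828716+3/4·(-6.411805)≈-3.443110
n=11: y≈-3.443110, sp=2, e=sp−y≈5.443110; I≈3.860021, D=e−e_prev≈10.271826; u=1·5.443110+1·3.860021+0·10.271826≈9.303132; next y=1/5·(-3.443110)+3/4·9.303132≈6.288727
n=12: y≈6.288727, sp=2, e=sp−y≈-4.288727; I≈-0.428705, D=e−e_prev≈-9.731837; u=1·(-4.288727)+1·(-0.428705)+0·(-9.731837)≈-4.717432; next y=1/5·6.288727+3/4·(-4.717432)≈-2.280329

0 -3 -6.000 0.000
1 -3 0.000 -4.500
2 -3 -5.700 -0.900
3 -3 -0.690 -4.455
4 -3 -5.328 -1.409
5 -3 -1.181 -4.278
6 -3 -4.976 -1.741
7 -3 -1.557 -4.080
8 -3 -4.670 -1.984
9 3 10.145 -3.899
10 2 -6.412 6.829
11 2 9.303 -3.443
12 2 -4.717 6.289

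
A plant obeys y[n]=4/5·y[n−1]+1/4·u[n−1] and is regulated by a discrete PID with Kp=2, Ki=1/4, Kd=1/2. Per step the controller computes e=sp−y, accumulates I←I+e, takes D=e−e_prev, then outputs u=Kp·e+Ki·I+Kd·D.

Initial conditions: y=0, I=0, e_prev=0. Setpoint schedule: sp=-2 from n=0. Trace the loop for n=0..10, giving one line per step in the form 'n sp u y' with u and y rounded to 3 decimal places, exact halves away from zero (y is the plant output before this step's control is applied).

0 -2 -5.500 0.000
1 -2 -1.219 -1.375
2 -2 -1.981 -1.405
3 -2 -1.555 -1.619
4 -2 -1.579 -1.684
5 -2 -1.531 -1.742
6 -2 -1.530 -1.776
7 -2 -1.528 -1.804
8 -2 -1.532 -1.825
9 -2 -1.537 -1.843
10 -2 -1.542 -1.859

(exact arithmetic carried between steps; '≈' marks a value shown rounded to 6 d.p. or computed from one; I and e_prev carry over from the previous line; the table rounds u and y to 3 d.p., halves away from zero)
n=0: y=0, sp=-2, e=sp−y=-2; I=-2, D=e−e_prev=-2; u=2·(-2)+1/4·(-2)+1/2·(-2)=-5.5; next y=4/5·0+1/4·(-5.5)=-1.375
n=1: y=-1.375, sp=-2, e=sp−y=-0.625; I=-2.625, D=e−e_prev=1.375; u=2·(-0.625)+1/4·(-2.625)+1/2·1.375=-1.21875; next y=4/5·(-1.375)+1/4·(-1.21875)≈-1.404688
n=2: y≈-1.404688, sp=-2, e=sp−y≈-0.595313; I≈-3.220313, D=e−e_prev≈0.029688; u=2·(-0.595313)+1/4·(-3.220313)+1/2·0.029688≈-1.980859; next y=4/5·(-1.404688)+1/4·(-1.980859)≈-1.618965
n=3: y≈-1.618965, sp=-2, e=sp−y≈-0.381035; I≈-3.601348, D=e−e_prev≈0.214277; u=2·(-0.381035)+1/4·(-3.601348)+1/2·0.214277≈-1.555269; next y=4/5·(-1.618965)+1/4·(-1.555269)≈-1.683989
n=4: y≈-1.683989, sp=-2, e=sp−y≈-0.316011; I≈-3.917359, D=e−e_prev≈0.065024; u=2·(-0.316011)+1/4·(-3.917359)+1/2·0.065024≈-1.578850; next y=4/5·(-1.683989)+1/4·(-1.578850)≈-1.741904
n=5: y≈-1.741904, sp=-2, e=sp−y≈-0.258096; I≈-4.175455, D=e−e_prev≈0.057915; u=2·(-0.258096)+1/4·(-4.175455)+1/2·0.057915≈-1.531099; next y=4/5·(-1.741904)+1/4·(-1.531099)≈-1.776298
n=6: y≈-1.776298, sp=-2, e=sp−y≈-0.223702; I≈-4.399157, D=e−e_prev≈0.034394; u=2·(-0.223702)+1/4·(-4.399157)+1/2·0.034394≈-1.529997; next y=4/5·(-1.776298)+1/4·(-1.529997)≈-1.803537
n=7: y≈-1.803537, sp=-2, e=sp−y≈-0.196463; I≈-4.595620, D=e−e_prev≈0.027240; u=2·(-0.196463)+1/4·(-4.595620)+1/2·0.027240≈-1.528210; next y=4/5·(-1.803537)+1/4·(-1.528210)≈-1.824883
n=8: y≈-1.824883, sp=-2, e=sp−y≈-0.175117; I≈-4.770737, D=e−e_prev≈0.021345; u=2·(-0.175117)+1/4·(-4.770737)+1/2·0.021345≈-1.532247; next y=4/5·(-1.824883)+1/4·(-1.532247)≈-1.842968
n=9: y≈-1.842968, sp=-2, e=sp−y≈-0.157032; I≈-4.927770, D=e−e_prev≈0.018085; u=2·(-0.157032)+1/4·(-4.927770)+1/2·0.018085≈-1.536964; next y=4/5·(-1.842968)+1/4·(-1.536964)≈-1.858615
n=10: y≈-1.858615, sp=-2, e=sp−y≈-0.141385; I≈-5.069154, D=e−e_prev≈0.015648; u=2·(-0.141385)+1/4·(-5.069154)+1/2·0.015648≈-1.542234; next y=4/5·(-1.858615)+1/4·(-1.542234)≈-1.872451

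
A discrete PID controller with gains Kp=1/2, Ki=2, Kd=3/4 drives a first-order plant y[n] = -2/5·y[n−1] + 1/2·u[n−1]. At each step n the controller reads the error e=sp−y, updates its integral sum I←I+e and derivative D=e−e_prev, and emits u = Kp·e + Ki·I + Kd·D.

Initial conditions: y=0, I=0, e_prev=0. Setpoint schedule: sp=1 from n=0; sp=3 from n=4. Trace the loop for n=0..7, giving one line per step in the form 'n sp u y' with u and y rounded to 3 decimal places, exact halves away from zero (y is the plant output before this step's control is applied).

(exact arithmetic carried between steps; '≈' marks a value shown rounded to 6 d.p. or computed from one; I and e_prev carry over from the previous line; the table rounds u and y to 3 d.p., halves away from zero)
n=0: y=0, sp=1, e=sp−y=1; I=1, D=e−e_prev=1; u=1/2·1+2·1+3/4·1=3.25; next y=-2/5·0+1/2·3.25=1.625
n=1: y=1.625, sp=1, e=sp−y=-0.625; I=0.375, D=e−e_prev=-1.625; u=1/2·(-0.625)+2·0.375+3/4·(-1.625)=-0.78125; next y=-2/5·1.625+1/2·(-0.78125)=-1.040625
n=2: y=-1.040625, sp=1, e=sp−y=2.040625; I=2.415625, D=e−e_prev=2.665625; u=1/2·2.040625+2·2.415625+3/4·2.665625≈7.850781; next y=-2/5·(-1.040625)+1/2·7.850781≈4.341641
n=3: y≈4.341641, sp=1, e=sp−y≈-3.341641; I≈-0.926016, D=e−e_prev≈-5.382266; u=1/2·(-3.341641)+2·(-0.926016)+3/4·(-5.382266)≈-7.559551; next y=-2/5·4.341641+1/2·(-7.559551)≈-5.516432
n=4: y≈-5.516432, sp=3, e=sp−y≈8.516432; I≈7.590416, D=e−e_prev≈11.858072; u=1/2·8.516432+2·7.590416+3/4·11.858072≈28.332602; next y=-2/5·(-5.516432)+1/2·28.332602≈16.372874
n=5: y≈16.372874, sp=3, e=sp−y≈-13.372874; I≈-5.782458, D=e−e_prev≈-21.889305; u=1/2·(-13.372874)+2·(-5.782458)+3/4·(-21.889305)≈-34.668331; next y=-2/5·16.372874+1/2·(-34.668331)≈-23.883315
n=6: y≈-23.883315, sp=3, e=sp−y≈26.883315; I≈21.100857, D=e−e_prev≈40.256189; u=1/2·26.883315+2·21.100857+3/4·40.256189≈85.835514; next y=-2/5·(-23.883315)+1/2·85.835514≈52.471083
n=7: y≈52.471083, sp=3, e=sp−y≈-49.471083; I≈-28.370226, D=e−e_prev≈-76.354398; u=1/2·(-49.471083)+2·(-28.370226)+3/4·(-76.354398)≈-138.741791; next y=-2/5·52.471083+1/2·(-138.741791)≈-90.359329

0 1 3.250 0.000
1 1 -0.781 1.625
2 1 7.851 -1.041
3 1 -7.560 4.342
4 3 28.333 -5.516
5 3 -34.668 16.373
6 3 85.836 -23.883
7 3 -138.742 52.471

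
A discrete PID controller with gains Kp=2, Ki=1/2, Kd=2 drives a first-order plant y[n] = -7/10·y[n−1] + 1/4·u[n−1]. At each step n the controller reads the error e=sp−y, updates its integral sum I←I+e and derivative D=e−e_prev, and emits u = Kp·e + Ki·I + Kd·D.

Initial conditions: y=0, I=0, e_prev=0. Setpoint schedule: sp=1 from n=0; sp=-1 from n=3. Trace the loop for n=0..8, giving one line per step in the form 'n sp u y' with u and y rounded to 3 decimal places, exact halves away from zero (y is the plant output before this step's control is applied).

0 1 4.500 0.000
1 1 -2.063 1.125
2 1 11.052 -1.303
3 -1 -24.055 3.675
4 -1 42.740 -8.586
5 -1 -91.757 16.695
6 -1 180.906 -34.626
7 -1 -373.334 69.465
8 -1 751.021 -141.959

(exact arithmetic carried between steps; '≈' marks a value shown rounded to 6 d.p. or computed from one; I and e_prev carry over from the previous line; the table rounds u and y to 3 d.p., halves away from zero)
n=0: y=0, sp=1, e=sp−y=1; I=1, D=e−e_prev=1; u=2·1+1/2·1+2·1=4.5; next y=-7/10·0+1/4·4.5=1.125
n=1: y=1.125, sp=1, e=sp−y=-0.125; I=0.875, D=e−e_prev=-1.125; u=2·(-0.125)+1/2·0.875+2·(-1.125)=-2.0625; next y=-7/10·1.125+1/4·(-2.0625)=-1.303125
n=2: y=-1.303125, sp=1, e=sp−y=2.303125; I=3.178125, D=e−e_prev=2.428125; u=2·2.303125+1/2·3.178125+2·2.428125≈11.051563; next y=-7/10·(-1.303125)+1/4·11.051563≈3.675078
n=3: y≈3.675078, sp=-1, e=sp−y≈-4.675078; I≈-1.496953, D=e−e_prev≈-6.978203; u=2·(-4.675078)+1/2·(-1.496953)+2·(-6.978203)≈-24.055039; next y=-7/10·3.675078+1/4·(-24.055039)≈-8.586314
n=4: y≈-8.586314, sp=-1, e=sp−y≈7.586314; I≈6.089361, D=e−e_prev≈12.261393; u=2·7.586314+1/2·6.089361+2·12.261393≈42.740095; next y=-7/10·(-8.586314)+1/4·42.740095≈16.695444
n=5: y≈16.695444, sp=-1, e=sp−y≈-17.695444; I≈-11.606082, D=e−e_prev≈-25.281758; u=2·(-17.695444)+1/2·(-11.606082)+2·(-25.281758)≈-91.757445; next y=-7/10·16.695444+1/4·(-91.757445)≈-34.626172
n=6: y≈-34.626172, sp=-1, e=sp−y≈33.626172; I≈22.020090, D=e−e_prev≈51.321616; u=2·33.626172+1/2·22.020090+2·51.321616≈180.905620; next y=-7/10·(-34.626172)+1/4·180.905620≈69.464725
n=7: y≈69.464725, sp=-1, e=sp−y≈-70.464725; I≈-48.444636, D=e−e_prev≈-104.090897; u=2·(-70.464725)+1/2·(-48.444636)+2·(-104.090897)≈-373.333564; next y=-7/10·69.464725+1/4·(-373.333564)≈-141.958699
n=8: y≈-141.958699, sp=-1, e=sp−y≈140.958699; I≈92.514063, D=e−e_prev≈211.423424; u=2·140.958699+1/2·92.514063+2·211.423424≈751.021278; next y=-7/10·(-141.958699)+1/4·751.021278≈287.126409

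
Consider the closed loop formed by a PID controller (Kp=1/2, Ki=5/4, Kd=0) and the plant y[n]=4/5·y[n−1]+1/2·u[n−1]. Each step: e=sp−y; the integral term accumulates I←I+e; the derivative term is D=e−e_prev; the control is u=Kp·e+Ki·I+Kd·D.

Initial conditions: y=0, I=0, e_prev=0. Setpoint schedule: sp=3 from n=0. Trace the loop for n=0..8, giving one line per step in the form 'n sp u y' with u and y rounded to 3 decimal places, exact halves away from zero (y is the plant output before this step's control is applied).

(exact arithmetic carried between steps; '≈' marks a value shown rounded to 6 d.p. or computed from one; I and e_prev carry over from the previous line; the table rounds u and y to 3 d.p., halves away from zero)
n=0: y=0, sp=3, e=sp−y=3; I=3, D=e−e_prev=3; u=1/2·3+5/4·3+0·3=5.25; next y=4/5·0+1/2·5.25=2.625
n=1: y=2.625, sp=3, e=sp−y=0.375; I=3.375, D=e−e_prev=-2.625; u=1/2·0.375+5/4·3.375+0·(-2.625)=4.40625; next y=4/5·2.625+1/2·4.40625=4.303125
n=2: y=4.303125, sp=3, e=sp−y=-1.303125; I=2.071875, D=e−e_prev=-1.678125; u=1/2·(-1.303125)+5/4·2.071875+0·(-1.678125)≈1.938281; next y=4/5·4.303125+1/2·1.938281≈4.411641
n=3: y≈4.411641, sp=3, e=sp−y≈-1.411641; I≈0.660234, D=e−e_prev≈-0.108516; u=1/2·(-1.411641)+5/4·0.660234+0·(-0.108516)≈0.119473; next y=4/5·4.411641+1/2·0.119473≈3.589049
n=4: y≈3.589049, sp=3, e=sp−y≈-0.589049; I≈0.071186, D=e−e_prev≈0.822592; u=1/2·(-0.589049)+5/4·0.071186+0·0.822592≈-0.205542; next y=4/5·3.589049+1/2·(-0.205542)≈2.768468
n=5: y≈2.768468, sp=3, e=sp−y≈0.231532; I≈0.302718, D=e−e_prev≈0.820581; u=1/2·0.231532+5/4·0.302718+0·0.820581≈0.494163; next y=4/5·2.768468+1/2·0.494163≈2.461856
n=6: y≈2.461856, sp=3, e=sp−y≈0.538144; I≈0.840862, D=e−e_prev≈0.306612; u=1/2·0.538144+5/4·0.840862+0·0.306612≈1.320149; next y=4/5·2.461856+1/2·1.320149≈2.629559
n=7: y≈2.629559, sp=3, e=sp−y≈0.370441; I≈1.211302, D=e−e_prev≈-0.167704; u=1/2·0.370441+5/4·1.211302+0·(-0.167704)≈1.699348; next y=4/5·2.629559+1/2·1.699348≈2.953322
n=8: y≈2.953322, sp=3, e=sp−y≈0.046678; I≈1.257981, D=e−e_prev≈-0.323762; u=1/2·0.046678+5/4·1.257981+0·(-0.323762)≈1.595815; next y=4/5·2.953322+1/2·1.595815≈3.160565

0 3 5.250 0.000
1 3 4.406 2.625
2 3 1.938 4.303
3 3 0.119 4.412
4 3 -0.206 3.589
5 3 0.494 2.768
6 3 1.320 2.462
7 3 1.699 2.630
8 3 1.596 2.953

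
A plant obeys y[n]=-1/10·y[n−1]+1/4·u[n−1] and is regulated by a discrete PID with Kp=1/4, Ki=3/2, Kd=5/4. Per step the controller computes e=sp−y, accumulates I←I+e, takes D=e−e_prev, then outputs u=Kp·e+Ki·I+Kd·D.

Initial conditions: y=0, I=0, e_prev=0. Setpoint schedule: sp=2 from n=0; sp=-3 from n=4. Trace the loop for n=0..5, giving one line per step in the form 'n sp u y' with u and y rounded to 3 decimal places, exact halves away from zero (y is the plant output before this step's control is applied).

(exact arithmetic carried between steps; '≈' marks a value shown rounded to 6 d.p. or computed from one; I and e_prev carry over from the previous line; the table rounds u and y to 3 d.p., halves away from zero)
n=0: y=0, sp=2, e=sp−y=2; I=2, D=e−e_prev=2; u=1/4·2+3/2·2+5/4·2=6; next y=-1/10·0+1/4·6=1.5
n=1: y=1.5, sp=2, e=sp−y=0.5; I=2.5, D=e−e_prev=-1.5; u=1/4·0.5+3/2·2.5+5/4·(-1.5)=2; next y=-1/10·1.5+1/4·2=0.35
n=2: y=0.35, sp=2, e=sp−y=1.65; I=4.15, D=e−e_prev=1.15; u=1/4·1.65+3/2·4.15+5/4·1.15=8.075; next y=-1/10·0.35+1/4·8.075=1.98375
n=3: y=1.98375, sp=2, e=sp−y=0.01625; I=4.16625, D=e−e_prev=-1.63375; u=1/4·0.01625+3/2·4.16625+5/4·(-1.63375)=4.21125; next y=-1/10·1.98375+1/4·4.21125≈0.854438
n=4: y≈0.854438, sp=-3, e=sp−y≈-3.854438; I≈0.311813, D=e−e_prev≈-3.870688; u=1/4·(-3.854438)+3/2·0.311813+5/4·(-3.870688)≈-5.33425; next y=-1/10·0.854438+1/4·(-5.33425)≈-1.419006
n=5: y≈-1.419006, sp=-3, e=sp−y≈-1.580994; I≈-1.269181, D=e−e_prev≈2.273444; u=1/4·(-1.580994)+3/2·(-1.269181)+5/4·2.273444≈0.542784; next y=-1/10·(-1.419006)+1/4·0.542784≈0.277597

0 2 6.000 0.000
1 2 2.000 1.500
2 2 8.075 0.350
3 2 4.211 1.984
4 -3 -5.334 0.854
5 -3 0.543 -1.419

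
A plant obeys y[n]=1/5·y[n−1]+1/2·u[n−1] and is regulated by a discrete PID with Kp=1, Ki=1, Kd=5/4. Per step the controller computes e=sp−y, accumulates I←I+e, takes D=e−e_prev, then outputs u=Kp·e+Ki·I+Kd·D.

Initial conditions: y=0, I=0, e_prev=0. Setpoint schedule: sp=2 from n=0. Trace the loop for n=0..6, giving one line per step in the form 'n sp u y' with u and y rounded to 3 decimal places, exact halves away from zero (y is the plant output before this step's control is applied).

0 2 6.500 0.000
1 2 -4.563 3.250
2 2 14.114 -1.631
3 2 -15.533 6.731
4 2 32.930 -6.420
5 2 -45.292 15.181
6 2 81.599 -19.610

(exact arithmetic carried between steps; '≈' marks a value shown rounded to 6 d.p. or computed from one; I and e_prev carry over from the previous line; the table rounds u and y to 3 d.p., halves away from zero)
n=0: y=0, sp=2, e=sp−y=2; I=2, D=e−e_prev=2; u=1·2+1·2+5/4·2=6.5; next y=1/5·0+1/2·6.5=3.25
n=1: y=3.25, sp=2, e=sp−y=-1.25; I=0.75, D=e−e_prev=-3.25; u=1·(-1.25)+1·0.75+5/4·(-3.25)=-4.5625; next y=1/5·3.25+1/2·(-4.5625)=-1.63125
n=2: y=-1.63125, sp=2, e=sp−y=3.63125; I=4.38125, D=e−e_prev=4.88125; u=1·3.63125+1·4.38125+5/4·4.88125≈14.114063; next y=1/5·(-1.63125)+1/2·14.114063≈6.730781
n=3: y≈6.730781, sp=2, e=sp−y≈-4.730781; I≈-0.349531, D=e−e_prev≈-8.362031; u=1·(-4.730781)+1·(-0.349531)+5/4·(-8.362031)≈-15.532852; next y=1/5·6.730781+1/2·(-15.532852)≈-6.420270
n=4: y≈-6.420270, sp=2, e=sp−y≈8.420270; I≈8.070738, D=e−e_prev≈13.151051; u=1·8.420270+1·8.070738+5/4·13.151051≈32.929821; next y=1/5·(-6.420270)+1/2·32.929821≈15.180857
n=5: y≈15.180857, sp=2, e=sp−y≈-13.180857; I≈-5.110118, D=e−e_prev≈-21.601126; u=1·(-13.180857)+1·(-5.110118)+5/4·(-21.601126)≈-45.292383; next y=1/5·15.180857+1/2·(-45.292383)≈-19.610020
n=6: y≈-19.610020, sp=2, e=sp−y≈21.610020; I≈16.499902, D=e−e_prev≈34.790877; u=1·21.610020+1·16.499902+5/4·34.790877≈81.598518; next y=1/5·(-19.610020)+1/2·81.598518≈36.877255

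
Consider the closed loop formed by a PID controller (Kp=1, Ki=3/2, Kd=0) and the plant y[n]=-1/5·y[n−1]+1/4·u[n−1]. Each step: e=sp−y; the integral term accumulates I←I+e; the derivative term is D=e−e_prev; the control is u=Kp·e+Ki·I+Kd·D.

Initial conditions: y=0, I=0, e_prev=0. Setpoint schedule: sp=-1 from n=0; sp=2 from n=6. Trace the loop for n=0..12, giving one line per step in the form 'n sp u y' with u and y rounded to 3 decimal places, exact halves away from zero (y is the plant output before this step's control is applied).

(exact arithmetic carried between steps; '≈' marks a value shown rounded to 6 d.p. or computed from one; I and e_prev carry over from the previous line; the table rounds u and y to 3 d.p., halves away from zero)
n=0: y=0, sp=-1, e=sp−y=-1; I=-1, D=e−e_prev=-1; u=1·(-1)+3/2·(-1)+0·(-1)=-2.5; next y=-1/5·0+1/4·(-2.5)=-0.625
n=1: y=-0.625, sp=-1, e=sp−y=-0.375; I=-1.375, D=e−e_prev=0.625; u=1·(-0.375)+3/2·(-1.375)+0·0.625=-2.4375; next y=-1/5·(-0.625)+1/4·(-2.4375)=-0.484375
n=2: y=-0.484375, sp=-1, e=sp−y=-0.515625; I=-1.890625, D=e−e_prev=-0.140625; u=1·(-0.515625)+3/2·(-1.890625)+0·(-0.140625)≈-3.351563; next y=-1/5·(-0.484375)+1/4·(-3.351563)≈-0.741016
n=3: y≈-0.741016, sp=-1, e=sp−y≈-0.258984; I≈-2.149609, D=e−e_prev≈0.256641; u=1·(-0.258984)+3/2·(-2.149609)+0·0.256641≈-3.483398; next y=-1/5·(-0.741016)+1/4·(-3.483398)≈-0.722646
n=4: y≈-0.722646, sp=-1, e=sp−y≈-0.277354; I≈-2.426963, D=e−e_prev≈-0.018369; u=1·(-0.277354)+3/2·(-2.426963)+0·(-0.018369)≈-3.917798; next y=-1/5·(-0.722646)+1/4·(-3.917798)≈-0.834920
n=5: y≈-0.834920, sp=-1, e=sp−y≈-0.165080; I≈-2.592043, D=e−e_prev≈0.112274; u=1·(-0.165080)+3/2·(-2.592043)+0·0.112274≈-4.053144; next y=-1/5·(-0.834920)+1/4·(-4.053144)≈-0.846302
n=6: y≈-0.846302, sp=2, e=sp−y≈2.846302; I≈0.254259, D=e−e_prev≈3.011382; u=1·2.846302+3/2·0.254259+0·3.011382≈3.227691; next y=-1/5·(-0.846302)+1/4·3.227691≈0.976183
n=7: y≈0.976183, sp=2, e=sp−y≈1.023817; I≈1.278076, D=e−e_prev≈-1.822485; u=1·1.023817+3/2·1.278076+0·(-1.822485)≈2.940931; next y=-1/5·0.976183+1/4·2.940931≈0.539996
n=8: y≈0.539996, sp=2, e=sp−y≈1.460004; I≈2.738080, D=e−e_prev≈0.436187; u=1·1.460004+3/2·2.738080+0·0.436187≈5.567124; next y=-1/5·0.539996+1/4·5.567124≈1.283782
n=9: y≈1.283782, sp=2, e=sp−y≈0.716218; I≈3.454298, D=e−e_prev≈-0.743786; u=1·0.716218+3/2·3.454298+0·(-0.743786)≈5.897666; next y=-1/5·1.283782+1/4·5.897666≈1.217660
n=10: y≈1.217660, sp=2, e=sp−y≈0.782340; I≈4.236638, D=e−e_prev≈0.066122; u=1·0.782340+3/2·4.236638+0·0.066122≈7.137297; next y=-1/5·1.217660+1/4·7.137297≈1.540792
n=11: y≈1.540792, sp=2, e=sp−y≈0.459208; I≈4.695846, D=e−e_prev≈-0.323132; u=1·0.459208+3/2·4.695846+0·(-0.323132)≈7.502977; next y=-1/5·1.540792+1/4·7.502977≈1.567586
n=12: y≈1.567586, sp=2, e=sp−y≈0.432414; I≈5.128260, D=e−e_prev≈-0.026793; u=1·0.432414+3/2·5.128260+0·(-0.026793)≈8.124805; next y=-1/5·1.567586+1/4·8.124805≈1.717684

0 -1 -2.500 0.000
1 -1 -2.438 -0.625
2 -1 -3.352 -0.484
3 -1 -3.483 -0.741
4 -1 -3.918 -0.723
5 -1 -4.053 -0.835
6 2 3.228 -0.846
7 2 2.941 0.976
8 2 5.567 0.540
9 2 5.898 1.284
10 2 7.137 1.218
11 2 7.503 1.541
12 2 8.125 1.568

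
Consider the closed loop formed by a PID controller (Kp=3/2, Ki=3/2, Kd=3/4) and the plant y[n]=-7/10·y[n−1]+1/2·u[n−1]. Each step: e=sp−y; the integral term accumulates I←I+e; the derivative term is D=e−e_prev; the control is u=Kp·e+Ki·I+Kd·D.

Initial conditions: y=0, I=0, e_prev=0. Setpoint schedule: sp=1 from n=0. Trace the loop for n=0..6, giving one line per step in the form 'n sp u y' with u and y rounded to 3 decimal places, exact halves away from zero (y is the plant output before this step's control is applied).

0 1 3.750 0.000
1 1 -2.531 1.875
2 1 14.262 -2.578
3 1 -26.887 8.936
4 1 77.222 -19.698
5 1 -183.575 52.400
6 1 471.653 -128.468

(exact arithmetic carried between steps; '≈' marks a value shown rounded to 6 d.p. or computed from one; I and e_prev carry over from the previous line; the table rounds u and y to 3 d.p., halves away from zero)
n=0: y=0, sp=1, e=sp−y=1; I=1, D=e−e_prev=1; u=3/2·1+3/2·1+3/4·1=3.75; next y=-7/10·0+1/2·3.75=1.875
n=1: y=1.875, sp=1, e=sp−y=-0.875; I=0.125, D=e−e_prev=-1.875; u=3/2·(-0.875)+3/2·0.125+3/4·(-1.875)=-2.53125; next y=-7/10·1.875+1/2·(-2.53125)=-2.578125
n=2: y=-2.578125, sp=1, e=sp−y=3.578125; I=3.703125, D=e−e_prev=4.453125; u=3/2·3.578125+3/2·3.703125+3/4·4.453125≈14.261719; next y=-7/10·(-2.578125)+1/2·14.261719≈8.935547
n=3: y≈8.935547, sp=1, e=sp−y≈-7.935547; I≈-4.232422, D=e−e_prev≈-11.513672; u=3/2·(-7.935547)+3/2·(-4.232422)+3/4·(-11.513672)≈-26.887207; next y=-7/10·8.935547+1/2·(-26.887207)≈-19.698486
n=4: y≈-19.698486, sp=1, e=sp−y≈20.698486; I≈16.466064, D=e−e_prev≈28.634033; u=3/2·20.698486+3/2·16.466064+3/4·28.634033≈77.222351; next y=-7/10·(-19.698486)+1/2·77.222351≈52.400116
n=5: y≈52.400116, sp=1, e=sp−y≈-51.400116; I≈-34.934052, D=e−e_prev≈-72.098602; u=3/2·(-51.400116)+3/2·(-34.934052)+3/4·(-72.098602)≈-183.575203; next y=-7/10·52.400116+1/2·(-183.575203)≈-128.467683
n=6: y≈-128.467683, sp=1, e=sp−y≈129.467683; I≈94.533631, D=e−e_prev≈180.867799; u=3/2·129.467683+3/2·94.533631+3/4·180.867799≈471.652820; next y=-7/10·(-128.467683)+1/2·471.652820≈325.753788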